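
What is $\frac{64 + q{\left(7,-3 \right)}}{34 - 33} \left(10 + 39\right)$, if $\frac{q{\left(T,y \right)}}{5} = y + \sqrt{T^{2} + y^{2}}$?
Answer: $2401 + 245 \sqrt{58} \approx 4266.9$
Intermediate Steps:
$q{\left(T,y \right)} = 5 y + 5 \sqrt{T^{2} + y^{2}}$ ($q{\left(T,y \right)} = 5 \left(y + \sqrt{T^{2} + y^{2}}\right) = 5 y + 5 \sqrt{T^{2} + y^{2}}$)
$\frac{64 + q{\left(7,-3 \right)}}{34 - 33} \left(10 + 39\right) = \frac{64 + \left(5 \left(-3\right) + 5 \sqrt{7^{2} + \left(-3\right)^{2}}\right)}{34 - 33} \left(10 + 39\right) = \frac{64 - \left(15 - 5 \sqrt{49 + 9}\right)}{1} \cdot 49 = \left(64 - \left(15 - 5 \sqrt{58}\right)\right) 1 \cdot 49 = \left(49 + 5 \sqrt{58}\right) 1 \cdot 49 = \left(49 + 5 \sqrt{58}\right) 49 = 2401 + 245 \sqrt{58}$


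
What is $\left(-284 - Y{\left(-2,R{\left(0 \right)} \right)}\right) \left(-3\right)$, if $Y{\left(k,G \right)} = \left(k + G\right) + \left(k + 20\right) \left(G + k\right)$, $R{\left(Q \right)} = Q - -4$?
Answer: $966$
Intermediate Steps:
$R{\left(Q \right)} = 4 + Q$ ($R{\left(Q \right)} = Q + 4 = 4 + Q$)
$Y{\left(k,G \right)} = G + k + \left(20 + k\right) \left(G + k\right)$ ($Y{\left(k,G \right)} = \left(G + k\right) + \left(20 + k\right) \left(G + k\right) = G + k + \left(20 + k\right) \left(G + k\right)$)
$\left(-284 - Y{\left(-2,R{\left(0 \right)} \right)}\right) \left(-3\right) = \left(-284 - \left(\left(-2\right)^{2} + 21 \left(4 + 0\right) + 21 \left(-2\right) + \left(4 + 0\right) \left(-2\right)\right)\right) \left(-3\right) = \left(-284 - \left(4 + 21 \cdot 4 - 42 + 4 \left(-2\right)\right)\right) \left(-3\right) = \left(-284 - \left(4 + 84 - 42 - 8\right)\right) \left(-3\right) = \left(-284 - 38\right) \left(-3\right) = \left(-322\right) \left(-3\right) = 966$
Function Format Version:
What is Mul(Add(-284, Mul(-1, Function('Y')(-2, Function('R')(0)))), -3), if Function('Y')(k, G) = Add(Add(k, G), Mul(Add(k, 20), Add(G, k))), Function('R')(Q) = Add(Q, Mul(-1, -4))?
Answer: 966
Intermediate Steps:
Function('R')(Q) = Add(4, Q) (Function('R')(Q) = Add(Q, 4) = Add(4, Q))
Function('Y')(k, G) = Add(G, k, Mul(Add(20, k), Add(G, k))) (Function('Y')(k, G) = Add(Add(G, k), Mul(Add(20, k), Add(G, k))) = Add(G, k, Mul(Add(20, k), Add(G, k))))
Mul(Add(-284, Mul(-1, Function('Y')(-2, Function('R')(0)))), -3) = Mul(Add(-284, Mul(-1, Add(Pow(-2, 2), Mul(21, Add(4, 0)), Mul(21, -2), Mul(Add(4, 0), -2)))), -3) = Mul(Add(-284, Mul(-1, Add(4, Mul(21, 4), -42, Mul(4, -2)))), -3) = Mul(Add(-284, Mul(-1, Add(4, 84, -42, -8))), -3) = Mul(Add(-284, Mul(-1, 38)), -3) = Mul(Add(-284, -38), -3) = Mul(-322, -3) = 966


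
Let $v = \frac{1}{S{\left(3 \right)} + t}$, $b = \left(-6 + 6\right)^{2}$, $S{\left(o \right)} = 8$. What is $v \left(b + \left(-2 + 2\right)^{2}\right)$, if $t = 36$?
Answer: $0$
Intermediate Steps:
$b = 0$ ($b = 0^{2} = 0$)
$v = \frac{1}{44}$ ($v = \frac{1}{8 + 36} = \frac{1}{44} \approx 0.022727$)
$v \left(b + \left(-2 + 2\right)^{2}\right) = \frac{0 + \left(-2 + 2\right)^{2}}{44} = \frac{0 + 0^{2}}{44} = \frac{0 + 0}{44} = \frac{1}{44} \cdot 0 = 0$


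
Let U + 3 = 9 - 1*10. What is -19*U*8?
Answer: 608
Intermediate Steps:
U = -4 (U = -3 + (9 - 1*10) = -3 + (9 - 10) = -3 - 1 = -4)
-19*U*8 = -19*(-4)*8 = 76*8 = 608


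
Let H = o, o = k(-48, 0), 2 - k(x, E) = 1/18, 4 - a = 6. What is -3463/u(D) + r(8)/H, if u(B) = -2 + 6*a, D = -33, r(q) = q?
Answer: 17603/70 ≈ 251.47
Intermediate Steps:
a = -2 (a = 4 - 1*6 = 4 - 6 = -2)
k(x, E) = 35/18 (k(x, E) = 2 - 1/18 = 35/18)
u(B) = -14 (u(B) = -2 + 6*(-2) = -2 - 12 = -14)
o = 35/18 ≈ 1.9444
H = 35/18 ≈ 1.9444
-3463/u(D) + r(8)/H = -3463/(-14) + 8/(35/18) = -3463*(-1/14) + 8*(18/35) = 3463/14 + 144/35 = 17603/70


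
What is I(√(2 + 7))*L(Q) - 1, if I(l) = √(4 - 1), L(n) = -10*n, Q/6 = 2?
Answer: -1 - 120*√3 ≈ -208.85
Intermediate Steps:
Q = 12 (Q = 6*2 = 12)
I(l) = √3
I(√(2 + 7))*L(Q) - 1 = √3*(-10*12) - 1 = √3*(-120) - 1 = -120*√3 - 1 = -1 - 120*√3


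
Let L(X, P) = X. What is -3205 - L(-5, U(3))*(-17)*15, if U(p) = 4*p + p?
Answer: -4480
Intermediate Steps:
U(p) = 5*p
-3205 - L(-5, U(3))*(-17)*15 = -3205 - (-5*(-17))*15 = -3205 - 85*15 = -3205 - 1*1275 = -3205 - 1275 = -4480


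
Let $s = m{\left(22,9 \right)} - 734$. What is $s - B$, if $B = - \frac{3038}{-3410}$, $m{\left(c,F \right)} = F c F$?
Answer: $\frac{57591}{55} \approx 1047.1$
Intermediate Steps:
$m{\left(c,F \right)} = c F^{2}$
$s = 1048$ ($s = 22 \cdot 9^{2} - 734 = 22 \cdot 81 - 734 = 1782 - 734 = 1048$)
$B = \frac{49}{55}$ ($B = \left(-3038\right) \left(- \frac{1}{3410}\right) = \frac{49}{55} \approx 0.89091$)
$s - B = 1048 - \frac{49}{55} = \frac{57591}{55}$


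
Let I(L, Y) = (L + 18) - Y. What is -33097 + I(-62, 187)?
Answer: -33328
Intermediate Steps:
I(L, Y) = 18 + L - Y (I(L, Y) = (18 + L) - Y = 18 + L - Y)
-33097 + I(-62, 187) = -33097 + (18 - 62 - 1*187) = -33097 + (18 - 62 - 187) = -33097 - 231 = -33328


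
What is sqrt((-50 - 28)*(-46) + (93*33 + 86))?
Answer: sqrt(6743) ≈ 82.116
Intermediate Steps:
sqrt((-50 - 28)*(-46) + (93*33 + 86)) = sqrt(-78*(-46) + (3069 + 86)) = sqrt(3588 + 3155) = sqrt(6743)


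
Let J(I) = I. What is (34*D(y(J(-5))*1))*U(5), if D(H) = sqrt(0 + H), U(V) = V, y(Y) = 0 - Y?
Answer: 170*sqrt(5) ≈ 380.13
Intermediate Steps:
y(Y) = -Y
D(H) = sqrt(H)
(34*D(y(J(-5))*1))*U(5) = (34*sqrt(-1*(-5)*1))*5 = (34*sqrt(5*1))*5 = (34*sqrt(5))*5 = 170*sqrt(5)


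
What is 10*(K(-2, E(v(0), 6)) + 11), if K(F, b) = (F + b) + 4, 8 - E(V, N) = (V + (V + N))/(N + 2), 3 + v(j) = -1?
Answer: 425/2 ≈ 212.50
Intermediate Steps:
v(j) = -4 (v(j) = -3 - 1 = -4)
E(V, N) = 8 - (N + 2*V)/(2 + N) (E(V, N) = 8 - (V + (V + N))/(N + 2) = 8 - (V + (N + V))/(2 + N) = 8 - (N + 2*V)/(2 + N))
K(F, b) = 4 + F + b
10*(K(-2, E(v(0), 6)) + 11) = 10*((4 - 2 + (16 - 2*(-4) + 7*6)/(2 + 6)) + 11) = 10*((4 - 2 + (16 + 8 + 42)/8) + 11) = 10*((4 - 2 + (1/8)*66) + 11) = 10*((4 - 2 + 33/4) + 11) = 10*(41/4 + 11) = 10*(85/4) = 425/2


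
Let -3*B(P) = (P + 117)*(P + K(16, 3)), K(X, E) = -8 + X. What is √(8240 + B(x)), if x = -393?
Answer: 6*I*√755 ≈ 164.86*I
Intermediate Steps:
B(P) = -(8 + P)*(117 + P)/3 (B(P) = -(P + 117)*(P + (-8 + 16))/3 = -(117 + P)*(P + 8)/3 = -(117 + P)*(8 + P)/3 = -(8 + P)*(117 + P)/3)
√(8240 + B(x)) = √(8240 + (-312 - 125/3*(-393) - ⅓*(-393)²)) = √(8240 + (-312 + 16375 - ⅓*154449)) = √(8240 + (-312 + 16375 - 51483)) = √(8240 - 35420) = √(-27180) = 6*I*√755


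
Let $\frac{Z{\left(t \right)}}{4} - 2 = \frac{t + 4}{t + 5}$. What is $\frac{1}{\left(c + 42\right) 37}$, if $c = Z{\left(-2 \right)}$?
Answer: $\frac{3}{5846} \approx 0.00051317$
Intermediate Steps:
$Z{\left(t \right)} = 8 + \frac{4 \left(4 + t\right)}{5 + t}$ ($Z{\left(t \right)} = 8 + 4 \frac{t + 4}{t + 5} = 8 + 4 \frac{4 + t}{5 + t} = 8 + \frac{4 \left(4 + t\right)}{5 + t}$)
$c = \frac{32}{3}$ ($c = \frac{4 \left(14 + 3 \left(-2\right)\right)}{5 - 2} = \frac{4 \left(14 - 6\right)}{3} = 4 \cdot \frac{1}{3} \cdot 8 = \frac{32}{3} \approx 10.667$)
$\frac{1}{\left(c + 42\right) 37} = \frac{1}{\left(\frac{32}{3} + 42\right) 37} = \frac{1}{\frac{158}{3} \cdot 37} = \frac{1}{\frac{5846}{3}} = \frac{3}{5846}$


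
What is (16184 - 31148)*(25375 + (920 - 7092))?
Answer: -287353692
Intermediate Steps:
(16184 - 31148)*(25375 + (920 - 7092)) = -14964*(25375 - 6172) = -14964*19203 = -287353692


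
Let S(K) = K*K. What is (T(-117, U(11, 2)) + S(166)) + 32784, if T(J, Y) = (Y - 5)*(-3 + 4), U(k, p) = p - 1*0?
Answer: 60337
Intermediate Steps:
U(k, p) = p (U(k, p) = p + 0 = p)
T(J, Y) = -5 + Y (T(J, Y) = (-5 + Y)*1 = -5 + Y)
S(K) = K**2
(T(-117, U(11, 2)) + S(166)) + 32784 = ((-5 + 2) + 166**2) + 32784 = (-3 + 27556) + 32784 = 27553 + 32784 = 60337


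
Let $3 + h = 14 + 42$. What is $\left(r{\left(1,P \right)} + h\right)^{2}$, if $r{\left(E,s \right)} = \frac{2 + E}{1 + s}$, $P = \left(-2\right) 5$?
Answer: $\frac{24964}{9} \approx 2773.8$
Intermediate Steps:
$P = -10$
$r{\left(E,s \right)} = \frac{2 + E}{1 + s}$
$h = 53$ ($h = -3 + \left(14 + 42\right) = -3 + 56 = 53$)
$\left(r{\left(1,P \right)} + h\right)^{2} = \left(\frac{2 + 1}{1 - 10} + 53\right)^{2} = \left(\frac{1}{-9} \cdot 3 + 53\right)^{2} = \left(\left(- \frac{1}{9}\right) 3 + 53\right)^{2} = \left(- \frac{1}{3} + 53\right)^{2} = \left(\frac{158}{3}\right)^{2} = \frac{24964}{9}$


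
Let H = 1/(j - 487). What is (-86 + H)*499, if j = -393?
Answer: -37764819/880 ≈ -42915.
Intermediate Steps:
H = -1/880 (H = 1/(-393 - 487) = 1/(-880) = -1/880 ≈ -0.0011364)
(-86 + H)*499 = (-86 - 1/880)*499 = -75681/880*499 = -37764819/880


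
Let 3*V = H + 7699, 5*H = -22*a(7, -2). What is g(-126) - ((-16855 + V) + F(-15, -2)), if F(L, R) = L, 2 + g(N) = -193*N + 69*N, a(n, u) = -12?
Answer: 448621/15 ≈ 29908.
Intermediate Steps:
g(N) = -2 - 124*N (g(N) = -2 + (-193*N + 69*N) = -2 - 124*N)
H = 264/5 (H = (-22*(-12))/5 = (1/5)*264 = 264/5 ≈ 52.800)
V = 38759/15 (V = (264/5 + 7699)/3 = (1/3)*(38759/5) = 38759/15 ≈ 2583.9)
g(-126) - ((-16855 + V) + F(-15, -2)) = (-2 - 124*(-126)) - ((-16855 + 38759/15) - 15) = (-2 + 15624) - (-214066/15 - 15) = 15622 - 1*(-214291/15) = 15622 + 214291/15 = 448621/15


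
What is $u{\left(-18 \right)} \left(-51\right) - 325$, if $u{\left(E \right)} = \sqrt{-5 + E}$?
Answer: $-325 - 51 i \sqrt{23} \approx -325.0 - 244.59 i$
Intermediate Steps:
$u{\left(-18 \right)} \left(-51\right) - 325 = \sqrt{-5 - 18} \left(-51\right) - 325 = \sqrt{-23} \left(-51\right) - 325 = i \sqrt{23} \left(-51\right) - 325 = - 51 i \sqrt{23} - 325 = -325 - 51 i \sqrt{23}$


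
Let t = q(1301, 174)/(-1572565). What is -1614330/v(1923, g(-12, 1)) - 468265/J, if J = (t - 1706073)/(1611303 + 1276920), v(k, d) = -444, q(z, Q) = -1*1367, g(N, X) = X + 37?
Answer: 39526658913085716810/49633847688743 ≈ 7.9637e+5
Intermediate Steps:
g(N, X) = 37 + X
q(z, Q) = -1367
t = 1367/1572565 (t = -1367/(-1572565) = -1367*(-1/1572565) = 1367/1572565 ≈ 0.00086928)
J = -2682910685878/4541918401995 (J = (1367/1572565 - 1706073)/(1611303 + 1276920) = -2682910685878/1572565/2888223 = -2682910685878/1572565*1/2888223 = -2682910685878/4541918401995 ≈ -0.59070)
-1614330/v(1923, g(-12, 1)) - 468265/J = -1614330/(-444) - 468265/(-2682910685878/4541918401995) = -1614330*(-1/444) - 468265*(-4541918401995/2682910685878) = 269055/74 + 2126821420510188675/2682910685878 = 39526658913085716810/49633847688743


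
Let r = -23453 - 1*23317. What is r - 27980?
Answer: -74750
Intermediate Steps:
r = -46770 (r = -23453 - 23317 = -46770)
r - 27980 = -46770 - 27980 = -74750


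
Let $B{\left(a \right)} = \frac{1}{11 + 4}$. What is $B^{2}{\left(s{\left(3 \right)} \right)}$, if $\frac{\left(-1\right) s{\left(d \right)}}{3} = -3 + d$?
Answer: $\frac{1}{225} \approx 0.0044444$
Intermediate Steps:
$s{\left(d \right)} = 9 - 3 d$ ($s{\left(d \right)} = - 3 \left(-3 + d\right) = 9 - 3 d$)
$B{\left(a \right)} = \frac{1}{15}$
$B^{2}{\left(s{\left(3 \right)} \right)} = \left(\frac{1}{15}\right)^{2} = \frac{1}{225}$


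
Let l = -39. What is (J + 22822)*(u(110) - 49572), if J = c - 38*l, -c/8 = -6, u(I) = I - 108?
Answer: -1207128640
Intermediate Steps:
u(I) = -108 + I
c = 48 (c = -8*(-6) = 48)
J = 1530 (J = 48 - 38*(-39) = 48 + 1482 = 1530)
(J + 22822)*(u(110) - 49572) = (1530 + 22822)*((-108 + 110) - 49572) = 24352*(2 - 49572) = 24352*(-49570) = -1207128640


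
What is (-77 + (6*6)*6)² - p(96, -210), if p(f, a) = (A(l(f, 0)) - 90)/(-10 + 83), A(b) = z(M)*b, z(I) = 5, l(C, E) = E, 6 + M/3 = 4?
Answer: 1410523/73 ≈ 19322.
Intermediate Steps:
M = -6 (M = -18 + 3*4 = -18 + 12 = -6)
A(b) = 5*b
p(f, a) = -90/73 (p(f, a) = (5*0 - 90)/(-10 + 83) = (0 - 90)/73 = -90*1/73 = -90/73)
(-77 + (6*6)*6)² - p(96, -210) = (-77 + (6*6)*6)² - 1*(-90/73) = (-77 + 36*6)² + 90/73 = (-77 + 216)² + 90/73 = 139² + 90/73 = 19321 + 90/73 = 1410523/73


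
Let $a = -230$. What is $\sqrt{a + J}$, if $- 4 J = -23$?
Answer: $\frac{i \sqrt{897}}{2} \approx 14.975 i$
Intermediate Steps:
$J = \frac{23}{4}$ ($J = \left(- \frac{1}{4}\right) \left(-23\right) = \frac{23}{4} \approx 5.75$)
$\sqrt{a + J} = \sqrt{-230 + \frac{23}{4}} = \sqrt{- \frac{897}{4}} = \frac{i \sqrt{897}}{2}$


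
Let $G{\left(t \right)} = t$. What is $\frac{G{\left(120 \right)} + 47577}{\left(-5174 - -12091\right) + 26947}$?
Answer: $\frac{15899}{11288} \approx 1.4085$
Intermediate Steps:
$\frac{G{\left(120 \right)} + 47577}{\left(-5174 - -12091\right) + 26947} = \frac{120 + 47577}{\left(-5174 - -12091\right) + 26947} = \frac{47697}{\left(-5174 + 12091\right) + 26947} = \frac{47697}{6917 + 26947} = \frac{47697}{33864} = 47697 \cdot \frac{1}{33864} = \frac{15899}{11288}$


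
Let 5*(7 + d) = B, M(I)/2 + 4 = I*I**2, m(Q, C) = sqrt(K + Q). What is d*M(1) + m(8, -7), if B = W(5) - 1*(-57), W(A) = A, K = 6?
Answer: -162/5 + sqrt(14) ≈ -28.658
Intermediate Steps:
B = 62 (B = 5 - 1*(-57) = 5 + 57 = 62)
m(Q, C) = sqrt(6 + Q)
M(I) = -8 + 2*I**3 (M(I) = -8 + 2*(I*I**2) = -8 + 2*I**3)
d = 27/5 (d = -7 + (1/5)*62 = -7 + 62/5 = 27/5 ≈ 5.4000)
d*M(1) + m(8, -7) = 27*(-8 + 2*1**3)/5 + sqrt(6 + 8) = 27*(-8 + 2*1)/5 + sqrt(14) = 27*(-8 + 2)/5 + sqrt(14) = (27/5)*(-6) + sqrt(14) = -162/5 + sqrt(14)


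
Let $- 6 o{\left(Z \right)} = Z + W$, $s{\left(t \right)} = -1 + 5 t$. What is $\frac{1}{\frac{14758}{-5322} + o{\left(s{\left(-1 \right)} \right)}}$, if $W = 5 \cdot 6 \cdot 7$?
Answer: $- \frac{2661}{97853} \approx -0.027194$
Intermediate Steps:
$W = 210$ ($W = 30 \cdot 7 = 210$)
$o{\left(Z \right)} = -35 - \frac{Z}{6}$ ($o{\left(Z \right)} = - \frac{Z + 210}{6} = - \frac{210 + Z}{6} = -35 - \frac{Z}{6}$)
$\frac{1}{\frac{14758}{-5322} + o{\left(s{\left(-1 \right)} \right)}} = \frac{1}{\frac{14758}{-5322} - \left(35 + \frac{-1 + 5 \left(-1\right)}{6}\right)} = \frac{1}{14758 \left(- \frac{1}{5322}\right) - \left(35 + \frac{-1 - 5}{6}\right)} = \frac{1}{- \frac{7379}{2661} - 34} = \frac{1}{- \frac{97853}{2661}} = - \frac{2661}{97853}$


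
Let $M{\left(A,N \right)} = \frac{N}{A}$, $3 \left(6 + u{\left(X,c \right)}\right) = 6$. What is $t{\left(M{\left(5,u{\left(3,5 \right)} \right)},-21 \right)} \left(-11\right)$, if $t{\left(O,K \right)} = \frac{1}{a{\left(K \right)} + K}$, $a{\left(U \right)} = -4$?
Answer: $\frac{11}{25} \approx 0.44$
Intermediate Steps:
$u{\left(X,c \right)} = -4$ ($u{\left(X,c \right)} = -6 + \frac{1}{3} \cdot 6 = -6 + 2 = -4$)
$t{\left(O,K \right)} = \frac{1}{-4 + K}$
$t{\left(M{\left(5,u{\left(3,5 \right)} \right)},-21 \right)} \left(-11\right) = \frac{1}{-4 - 21} \left(-11\right) = \frac{1}{-25} \left(-11\right) = \left(- \frac{1}{25}\right) \left(-11\right) = \frac{11}{25}$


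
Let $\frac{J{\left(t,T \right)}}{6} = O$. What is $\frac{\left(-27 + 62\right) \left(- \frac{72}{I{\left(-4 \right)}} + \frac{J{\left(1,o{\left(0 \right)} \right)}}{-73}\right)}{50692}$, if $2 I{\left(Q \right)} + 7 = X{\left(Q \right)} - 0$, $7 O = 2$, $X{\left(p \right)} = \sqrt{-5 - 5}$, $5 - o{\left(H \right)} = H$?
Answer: $\frac{642975}{54582611} + \frac{1260 i \sqrt{10}}{747707} \approx 0.01178 + 0.0053289 i$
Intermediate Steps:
$o{\left(H \right)} = 5 - H$
$X{\left(p \right)} = i \sqrt{10}$ ($X{\left(p \right)} = \sqrt{-10} = i \sqrt{10}$)
$O = \frac{2}{7}$ ($O = \frac{1}{7} \cdot 2 = \frac{2}{7} \approx 0.28571$)
$J{\left(t,T \right)} = \frac{12}{7}$ ($J{\left(t,T \right)} = 6 \cdot \frac{2}{7} = \frac{12}{7}$)
$I{\left(Q \right)} = - \frac{7}{2} + \frac{i \sqrt{10}}{2}$ ($I{\left(Q \right)} = - \frac{7}{2} + \frac{i \sqrt{10} - 0}{2} = - \frac{7}{2} + \frac{i \sqrt{10} + 0}{2} = - \frac{7}{2} + \frac{i \sqrt{10}}{2}$)
$\frac{\left(-27 + 62\right) \left(- \frac{72}{I{\left(-4 \right)}} + \frac{J{\left(1,o{\left(0 \right)} \right)}}{-73}\right)}{50692} = \frac{\left(-27 + 62\right) \left(- \frac{72}{- \frac{7}{2} + \frac{i \sqrt{10}}{2}} + \frac{12}{7 \left(-73\right)}\right)}{50692} = 35 \left(- \frac{72}{- \frac{7}{2} + \frac{i \sqrt{10}}{2}} + \frac{12}{7} \left(- \frac{1}{73}\right)\right) \frac{1}{50692} = 35 \left(- \frac{72}{- \frac{7}{2} + \frac{i \sqrt{10}}{2}} - \frac{12}{511}\right) \frac{1}{50692} = 35 \left(- \frac{12}{511} - \frac{72}{- \frac{7}{2} + \frac{i \sqrt{10}}{2}}\right) \frac{1}{50692} = \left(- \frac{60}{73} - \frac{2520}{- \frac{7}{2} + \frac{i \sqrt{10}}{2}}\right) \frac{1}{50692} = - \frac{15}{925129} - \frac{630}{12673 \left(- \frac{7}{2} + \frac{i \sqrt{10}}{2}\right)}$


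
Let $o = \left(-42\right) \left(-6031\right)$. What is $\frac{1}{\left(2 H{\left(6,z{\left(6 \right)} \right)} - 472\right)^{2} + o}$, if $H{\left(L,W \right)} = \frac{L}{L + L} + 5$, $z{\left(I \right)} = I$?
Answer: $\frac{1}{465823} \approx 2.1467 \cdot 10^{-6}$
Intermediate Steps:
$H{\left(L,W \right)} = \frac{11}{2}$ ($H{\left(L,W \right)} = \frac{L}{2 L} + 5 = \frac{1}{2 L} L + 5 = \frac{1}{2} + 5 = \frac{11}{2}$)
$o = 253302$
$\frac{1}{\left(2 H{\left(6,z{\left(6 \right)} \right)} - 472\right)^{2} + o} = \frac{1}{\left(2 \cdot \frac{11}{2} - 472\right)^{2} + 253302} = \frac{1}{\left(11 - 472\right)^{2} + 253302} = \frac{1}{\left(-461\right)^{2} + 253302} = \frac{1}{212521 + 253302} = \frac{1}{465823}$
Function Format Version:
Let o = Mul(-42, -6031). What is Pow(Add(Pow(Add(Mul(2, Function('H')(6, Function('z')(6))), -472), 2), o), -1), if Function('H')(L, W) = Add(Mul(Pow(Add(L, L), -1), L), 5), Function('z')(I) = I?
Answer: Rational(1, 465823) ≈ 2.1467e-6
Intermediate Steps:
Function('H')(L, W) = Rational(11, 2) (Function('H')(L, W) = Add(Mul(Pow(Mul(2, L), -1), L), 5) = Add(Mul(Mul(Rational(1, 2), Pow(L, -1)), L), 5) = Add(Rational(1, 2), 5) = Rational(11, 2))
o = 253302
Pow(Add(Pow(Add(Mul(2, Function('H')(6, Function('z')(6))), -472), 2), o), -1) = Pow(Add(Pow(Add(Mul(2, Rational(11, 2)), -472), 2), 253302), -1) = Pow(Add(Pow(Add(11, -472), 2), 253302), -1) = Pow(Add(Pow(-461, 2), 253302), -1) = Pow(Add(212521, 253302), -1) = Pow(465823, -1) = Rational(1, 465823)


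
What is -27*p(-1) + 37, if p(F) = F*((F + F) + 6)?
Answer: 145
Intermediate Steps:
p(F) = F*(6 + 2*F) (p(F) = F*(2*F + 6) = F*(6 + 2*F))
-27*p(-1) + 37 = -54*(-1)*(3 - 1) + 37 = -54*(-1)*2 + 37 = -27*(-4) + 37 = 108 + 37 = 145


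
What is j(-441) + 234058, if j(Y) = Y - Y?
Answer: 234058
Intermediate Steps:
j(Y) = 0
j(-441) + 234058 = 0 + 234058 = 234058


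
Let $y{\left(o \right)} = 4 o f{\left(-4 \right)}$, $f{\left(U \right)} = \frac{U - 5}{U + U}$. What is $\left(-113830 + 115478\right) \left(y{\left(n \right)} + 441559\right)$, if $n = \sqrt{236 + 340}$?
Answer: $727867216$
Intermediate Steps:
$f{\left(U \right)} = \frac{-5 + U}{2 U}$
$n = 24$ ($n = \sqrt{576} = 24$)
$y{\left(o \right)} = \frac{9 o}{2}$ ($y{\left(o \right)} = 4 o \frac{-5 - 4}{2 \left(-4\right)} = 4 o \frac{1}{2} \left(- \frac{1}{4}\right) \left(-9\right) = 4 o \frac{9}{8} = \frac{9 o}{2}$)
$\left(-113830 + 115478\right) \left(y{\left(n \right)} + 441559\right) = \left(-113830 + 115478\right) \left(\frac{9}{2} \cdot 24 + 441559\right) = 1648 \left(108 + 441559\right) = 1648 \cdot 441667 = 727867216$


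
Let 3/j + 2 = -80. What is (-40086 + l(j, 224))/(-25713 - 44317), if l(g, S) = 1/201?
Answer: 1611457/2815206 ≈ 0.57241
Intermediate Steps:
j = -3/82 (j = 3/(-2 - 80) = 3/(-82) = 3*(-1/82) = -3/82 ≈ -0.036585)
l(g, S) = 1/201
(-40086 + l(j, 224))/(-25713 - 44317) = (-40086 + 1/201)/(-25713 - 44317) = -8057285/201/(-70030) = -8057285/201*(-1/70030) = 1611457/2815206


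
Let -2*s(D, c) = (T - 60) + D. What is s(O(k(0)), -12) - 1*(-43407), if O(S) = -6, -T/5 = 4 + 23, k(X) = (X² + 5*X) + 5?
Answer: 87015/2 ≈ 43508.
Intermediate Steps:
k(X) = 5 + X² + 5*X
T = -135 (T = -5*(4 + 23) = -5*27 = -135)
s(D, c) = 195/2 - D/2 (s(D, c) = -((-135 - 60) + D)/2 = -(-195 + D)/2 = 195/2 - D/2)
s(O(k(0)), -12) - 1*(-43407) = (195/2 - ½*(-6)) - 1*(-43407) = (195/2 + 3) + 43407 = 201/2 + 43407 = 87015/2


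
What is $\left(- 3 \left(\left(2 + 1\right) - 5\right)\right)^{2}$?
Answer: $36$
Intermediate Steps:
$\left(- 3 \left(\left(2 + 1\right) - 5\right)\right)^{2} = \left(- 3 \left(3 - 5\right)\right)^{2} = \left(\left(-3\right) \left(-2\right)\right)^{2} = 6^{2} = 36$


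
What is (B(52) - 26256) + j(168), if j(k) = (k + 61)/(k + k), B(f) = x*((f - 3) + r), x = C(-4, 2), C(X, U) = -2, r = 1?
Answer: -8855387/336 ≈ -26355.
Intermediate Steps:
x = -2
B(f) = 4 - 2*f (B(f) = -2*((f - 3) + 1) = -2*((-3 + f) + 1) = -2*(-2 + f) = 4 - 2*f)
j(k) = (61 + k)/(2*k) (j(k) = (61 + k)/((2*k)) = (61 + k)*(1/(2*k)) = (61 + k)/(2*k))
(B(52) - 26256) + j(168) = ((4 - 2*52) - 26256) + (½)*(61 + 168)/168 = ((4 - 104) - 26256) + (½)*(1/168)*229 = (-100 - 26256) + 229/336 = -26356 + 229/336 = -8855387/336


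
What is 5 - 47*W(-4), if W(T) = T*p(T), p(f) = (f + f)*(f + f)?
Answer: 12037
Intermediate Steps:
p(f) = 4*f**2 (p(f) = (2*f)*(2*f) = 4*f**2)
W(T) = 4*T**3 (W(T) = T*(4*T**2) = 4*T**3)
5 - 47*W(-4) = 5 - 188*(-4)**3 = 5 - 188*(-64) = 5 - 47*(-256) = 5 + 12032 = 12037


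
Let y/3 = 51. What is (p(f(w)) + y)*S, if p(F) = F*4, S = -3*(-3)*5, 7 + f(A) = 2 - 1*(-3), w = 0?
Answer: 6525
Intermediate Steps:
f(A) = -2 (f(A) = -7 + (2 - 1*(-3)) = -7 + (2 + 3) = -7 + 5 = -2)
y = 153 (y = 3*51 = 153)
S = 45 (S = 9*5 = 45)
p(F) = 4*F
(p(f(w)) + y)*S = (4*(-2) + 153)*45 = (-8 + 153)*45 = 145*45 = 6525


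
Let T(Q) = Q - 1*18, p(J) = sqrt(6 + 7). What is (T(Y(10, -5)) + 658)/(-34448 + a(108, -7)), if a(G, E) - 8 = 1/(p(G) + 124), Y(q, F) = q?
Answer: -343916037400/18222254695681 + 650*sqrt(13)/18222254695681 ≈ -0.018873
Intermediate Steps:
p(J) = sqrt(13)
a(G, E) = 8 + 1/(124 + sqrt(13)) (a(G, E) = 8 + 1/(sqrt(13) + 124) = 8 + 1/(124 + sqrt(13)))
T(Q) = -18 + Q (T(Q) = Q - 18 = -18 + Q)
(T(Y(10, -5)) + 658)/(-34448 + a(108, -7)) = ((-18 + 10) + 658)/(-34448 + (123028/15363 - sqrt(13)/15363)) = (-8 + 658)/(-529101596/15363 - sqrt(13)/15363) = 650/(-529101596/15363 - sqrt(13)/15363)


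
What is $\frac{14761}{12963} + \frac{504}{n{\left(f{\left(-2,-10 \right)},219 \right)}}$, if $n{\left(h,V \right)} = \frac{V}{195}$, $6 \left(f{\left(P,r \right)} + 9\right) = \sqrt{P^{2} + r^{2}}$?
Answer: $\frac{14680877}{32631} \approx 449.91$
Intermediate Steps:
$f{\left(P,r \right)} = -9 + \frac{\sqrt{P^{2} + r^{2}}}{6}$
$n{\left(h,V \right)} = \frac{V}{195}$ ($n{\left(h,V \right)} = V \frac{1}{195} = \frac{V}{195}$)
$\frac{14761}{12963} + \frac{504}{n{\left(f{\left(-2,-10 \right)},219 \right)}} = \frac{14761}{12963} + \frac{504}{\frac{1}{195} \cdot 219} = 14761 \cdot \frac{1}{12963} + \frac{504}{\frac{73}{65}} = \frac{509}{447} + 504 \cdot \frac{65}{73} = \frac{509}{447} + \frac{32760}{73} = \frac{14680877}{32631}$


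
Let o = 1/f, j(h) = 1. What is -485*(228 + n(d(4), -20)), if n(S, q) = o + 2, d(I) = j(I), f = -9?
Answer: -1003465/9 ≈ -1.1150e+5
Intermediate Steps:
o = -⅑ (o = 1/(-9) = -⅑ ≈ -0.11111)
d(I) = 1
n(S, q) = 17/9 (n(S, q) = -⅑ + 2 = 17/9)
-485*(228 + n(d(4), -20)) = -485*(228 + 17/9) = -485*2069/9 = -1003465/9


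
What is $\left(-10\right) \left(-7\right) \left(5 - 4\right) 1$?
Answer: $70$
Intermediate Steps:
$\left(-10\right) \left(-7\right) \left(5 - 4\right) 1 = 70 \cdot 1 \cdot 1 = 70 \cdot 1 = 70$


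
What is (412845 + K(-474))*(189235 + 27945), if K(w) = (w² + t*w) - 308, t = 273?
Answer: 110286392980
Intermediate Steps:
K(w) = -308 + w² + 273*w (K(w) = (w² + 273*w) - 308 = -308 + w² + 273*w)
(412845 + K(-474))*(189235 + 27945) = (412845 + (-308 + (-474)² + 273*(-474)))*(189235 + 27945) = (412845 + (-308 + 224676 - 129402))*217180 = (412845 + 94966)*217180 = 507811*217180 = 110286392980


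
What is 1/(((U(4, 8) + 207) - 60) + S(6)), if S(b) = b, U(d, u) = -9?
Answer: 1/144 ≈ 0.0069444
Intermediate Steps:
1/(((U(4, 8) + 207) - 60) + S(6)) = 1/(((-9 + 207) - 60) + 6) = 1/((198 - 60) + 6) = 1/(138 + 6) = 1/144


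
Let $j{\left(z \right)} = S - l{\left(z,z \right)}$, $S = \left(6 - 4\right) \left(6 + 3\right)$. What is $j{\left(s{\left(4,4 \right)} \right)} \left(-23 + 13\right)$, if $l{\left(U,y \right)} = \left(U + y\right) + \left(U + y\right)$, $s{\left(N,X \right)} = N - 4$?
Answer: $-180$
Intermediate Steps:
$S = 18$ ($S = 2 \cdot 9 = 18$)
$s{\left(N,X \right)} = -4 + N$ ($s{\left(N,X \right)} = N - 4 = -4 + N$)
$l{\left(U,y \right)} = 2 U + 2 y$
$j{\left(z \right)} = 18 - 4 z$ ($j{\left(z \right)} = 18 - \left(2 z + 2 z\right) = 18 - 4 z$)
$j{\left(s{\left(4,4 \right)} \right)} \left(-23 + 13\right) = \left(18 - 4 \left(-4 + 4\right)\right) \left(-23 + 13\right) = \left(18 - 0\right) \left(-10\right) = \left(18 + 0\right) \left(-10\right) = 18 \left(-10\right) = -180$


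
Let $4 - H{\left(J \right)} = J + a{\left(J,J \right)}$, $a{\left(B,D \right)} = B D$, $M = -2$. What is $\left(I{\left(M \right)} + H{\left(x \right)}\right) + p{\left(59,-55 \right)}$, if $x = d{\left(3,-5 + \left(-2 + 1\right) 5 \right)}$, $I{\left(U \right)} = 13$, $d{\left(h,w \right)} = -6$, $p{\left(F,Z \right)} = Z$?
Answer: $-68$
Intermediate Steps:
$x = -6$
$H{\left(J \right)} = 4 - J - J^{2}$ ($H{\left(J \right)} = 4 - \left(J + J J\right) = 4 - \left(J + J^{2}\right) = 4 - J - J^{2}$)
$\left(I{\left(M \right)} + H{\left(x \right)}\right) + p{\left(59,-55 \right)} = \left(13 - 26\right) - 55 = -13 - 55 = -68$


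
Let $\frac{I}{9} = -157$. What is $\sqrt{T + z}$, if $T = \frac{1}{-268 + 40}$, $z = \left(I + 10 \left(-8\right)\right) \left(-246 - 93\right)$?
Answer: $\frac{\sqrt{6577626435}}{114} \approx 711.43$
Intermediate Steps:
$I = -1413$ ($I = 9 \left(-157\right) = -1413$)
$z = 506127$ ($z = \left(-1413 + 10 \left(-8\right)\right) \left(-246 - 93\right) = \left(-1413 - 80\right) \left(-339\right) = \left(-1493\right) \left(-339\right) = 506127$)
$T = - \frac{1}{228}$ ($T = \frac{1}{-228} = - \frac{1}{228} \approx -0.004386$)
$\sqrt{T + z} = \sqrt{- \frac{1}{228} + 506127} = \sqrt{\frac{115396955}{228}} = \frac{\sqrt{6577626435}}{114}$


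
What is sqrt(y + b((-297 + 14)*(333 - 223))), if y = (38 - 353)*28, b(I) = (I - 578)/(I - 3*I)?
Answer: I*sqrt(2136937948255)/15565 ≈ 93.918*I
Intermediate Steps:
b(I) = -(-578 + I)/(2*I) (b(I) = (-578 + I)/((-2*I)) = (-578 + I)*(-1/(2*I)) = -(-578 + I)/(2*I))
y = -8820 (y = -315*28 = -8820)
sqrt(y + b((-297 + 14)*(333 - 223))) = sqrt(-8820 + (578 - (-297 + 14)*(333 - 223))/(2*(((-297 + 14)*(333 - 223))))) = sqrt(-8820 + (578 - (-283)*110)/(2*((-283*110)))) = sqrt(-8820 + (1/2)*(578 - 1*(-31130))/(-31130)) = sqrt(-8820 + (1/2)*(-1/31130)*(578 + 31130)) = sqrt(-8820 + (1/2)*(-1/31130)*31708) = sqrt(-8820 - 7927/15565) = sqrt(-137291227/15565) = I*sqrt(2136937948255)/15565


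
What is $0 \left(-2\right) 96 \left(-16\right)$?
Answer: $0$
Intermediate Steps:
$0 \left(-2\right) 96 \left(-16\right) = 0 \cdot 96 \left(-16\right) = 0 \left(-16\right) = 0$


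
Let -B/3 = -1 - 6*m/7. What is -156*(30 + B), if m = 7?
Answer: -7956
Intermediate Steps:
B = 21 (B = -3*(-1 - 42/7) = -3*(-1 - 6*1) = -3*(-1 - 6) = -3*(-7) = 21)
-156*(30 + B) = -156*(30 + 21) = -156*51 = -7956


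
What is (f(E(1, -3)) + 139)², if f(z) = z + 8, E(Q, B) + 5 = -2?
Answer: 19600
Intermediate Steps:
E(Q, B) = -7 (E(Q, B) = -5 - 2 = -7)
f(z) = 8 + z
(f(E(1, -3)) + 139)² = ((8 - 7) + 139)² = (1 + 139)² = 140² = 19600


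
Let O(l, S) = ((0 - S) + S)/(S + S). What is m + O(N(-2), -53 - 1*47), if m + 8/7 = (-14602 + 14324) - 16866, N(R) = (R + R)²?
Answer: -120016/7 ≈ -17145.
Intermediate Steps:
N(R) = 4*R² (N(R) = (2*R)² = 4*R²)
m = -120016/7 (m = -8/7 + ((-14602 + 14324) - 16866) = -8/7 + (-278 - 16866) = -8/7 - 17144 = -120016/7 ≈ -17145.)
O(l, S) = 0 (O(l, S) = (-S + S)/((2*S)) = 0*(1/(2*S)) = 0)
m + O(N(-2), -53 - 1*47) = -120016/7 + 0 = -120016/7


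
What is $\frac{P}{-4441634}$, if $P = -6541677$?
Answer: $\frac{6541677}{4441634} \approx 1.4728$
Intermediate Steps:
$\frac{P}{-4441634} = - \frac{6541677}{-4441634} = \left(-6541677\right) \left(- \frac{1}{4441634}\right) = \frac{6541677}{4441634}$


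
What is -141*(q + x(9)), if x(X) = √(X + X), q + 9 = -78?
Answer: 12267 - 423*√2 ≈ 11669.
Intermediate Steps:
q = -87 (q = -9 - 78 = -87)
x(X) = √2*√X (x(X) = √(2*X) = √2*√X)
-141*(q + x(9)) = -141*(-87 + √2*√9) = -141*(-87 + √2*3) = -141*(-87 + 3*√2) = 12267 - 423*√2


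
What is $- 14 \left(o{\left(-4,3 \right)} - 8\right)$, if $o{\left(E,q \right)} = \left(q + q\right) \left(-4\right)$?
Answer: $448$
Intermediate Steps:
$o{\left(E,q \right)} = - 8 q$ ($o{\left(E,q \right)} = 2 q \left(-4\right) = - 8 q$)
$- 14 \left(o{\left(-4,3 \right)} - 8\right) = - 14 \left(\left(-8\right) 3 - 8\right) = - 14 \left(-24 - 8\right) = \left(-14\right) \left(-32\right) = 448$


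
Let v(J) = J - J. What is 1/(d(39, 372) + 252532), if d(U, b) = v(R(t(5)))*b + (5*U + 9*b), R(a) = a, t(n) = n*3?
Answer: 1/256075 ≈ 3.9051e-6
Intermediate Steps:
t(n) = 3*n
v(J) = 0
d(U, b) = 5*U + 9*b (d(U, b) = 0*b + (5*U + 9*b) = 0 + (5*U + 9*b) = 5*U + 9*b)
1/(d(39, 372) + 252532) = 1/((5*39 + 9*372) + 252532) = 1/((195 + 3348) + 252532) = 1/(3543 + 252532) = 1/256075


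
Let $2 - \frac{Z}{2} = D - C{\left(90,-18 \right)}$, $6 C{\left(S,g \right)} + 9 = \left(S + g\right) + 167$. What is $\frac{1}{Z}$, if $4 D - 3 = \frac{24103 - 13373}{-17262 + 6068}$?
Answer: $\frac{579}{46115} \approx 0.012556$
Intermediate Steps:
$C{\left(S,g \right)} = \frac{79}{3} + \frac{S}{6} + \frac{g}{6}$ ($C{\left(S,g \right)} = - \frac{3}{2} + \frac{\left(S + g\right) + 167}{6} = - \frac{3}{2} + \frac{167 + S + g}{6} = - \frac{3}{2} + \left(\frac{167}{6} + \frac{S}{6} + \frac{g}{6}\right) = \frac{79}{3} + \frac{S}{6} + \frac{g}{6}$)
$D = \frac{197}{386}$ ($D = \frac{3}{4} + \frac{\left(24103 - 13373\right) \frac{1}{-17262 + 6068}}{4} = \frac{3}{4} + \frac{10730 \frac{1}{-11194}}{4} = \frac{3}{4} + \frac{10730 \left(- \frac{1}{11194}\right)}{4} = \frac{3}{4} + \frac{1}{4} \left(- \frac{185}{193}\right) = \frac{3}{4} - \frac{185}{772} = \frac{197}{386} \approx 0.51036$)
$Z = \frac{46115}{579}$ ($Z = 4 - 2 \left(\frac{197}{386} - \left(\frac{79}{3} + \frac{1}{6} \cdot 90 + \frac{1}{6} \left(-18\right)\right)\right) = 4 - 2 \left(\frac{197}{386} - \left(\frac{79}{3} + 15 - 3\right)\right) = 4 - 2 \left(\frac{197}{386} - \frac{115}{3}\right) = 4 - - \frac{43799}{579} = 4 + \frac{43799}{579} = \frac{46115}{579} \approx 79.646$)
$\frac{1}{Z} = \frac{1}{\frac{46115}{579}} = \frac{579}{46115}$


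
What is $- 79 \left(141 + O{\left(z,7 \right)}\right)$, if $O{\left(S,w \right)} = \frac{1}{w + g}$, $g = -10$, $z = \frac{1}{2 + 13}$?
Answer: $- \frac{33338}{3} \approx -11113.0$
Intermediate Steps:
$z = \frac{1}{15} \approx 0.066667$
$O{\left(S,w \right)} = \frac{1}{-10 + w}$ ($O{\left(S,w \right)} = \frac{1}{w - 10} = \frac{1}{-10 + w}$)
$- 79 \left(141 + O{\left(z,7 \right)}\right) = - 79 \left(141 + \frac{1}{-10 + 7}\right) = - 79 \left(141 + \frac{1}{-3}\right) = - 79 \left(141 - \frac{1}{3}\right) = \left(-79\right) \frac{422}{3} = - \frac{33338}{3}$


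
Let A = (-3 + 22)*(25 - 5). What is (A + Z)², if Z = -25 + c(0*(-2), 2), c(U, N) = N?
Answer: 127449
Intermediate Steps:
A = 380 (A = 19*20 = 380)
Z = -23 (Z = -25 + 2 = -23)
(A + Z)² = (380 - 23)² = 357² = 127449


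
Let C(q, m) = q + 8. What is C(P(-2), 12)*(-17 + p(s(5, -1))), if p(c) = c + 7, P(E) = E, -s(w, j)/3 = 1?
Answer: -78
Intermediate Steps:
s(w, j) = -3 (s(w, j) = -3*1 = -3)
C(q, m) = 8 + q
p(c) = 7 + c
C(P(-2), 12)*(-17 + p(s(5, -1))) = (8 - 2)*(-17 + (7 - 3)) = 6*(-17 + 4) = 6*(-13) = -78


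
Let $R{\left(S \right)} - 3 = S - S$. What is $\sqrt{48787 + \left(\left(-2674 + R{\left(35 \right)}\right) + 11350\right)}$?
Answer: $\sqrt{57466} \approx 239.72$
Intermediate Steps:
$R{\left(S \right)} = 3$ ($R{\left(S \right)} = 3 + \left(S - S\right) = 3 + 0 = 3$)
$\sqrt{48787 + \left(\left(-2674 + R{\left(35 \right)}\right) + 11350\right)} = \sqrt{48787 + \left(\left(-2674 + 3\right) + 11350\right)} = \sqrt{48787 + \left(-2671 + 11350\right)} = \sqrt{48787 + 8679} = \sqrt{57466}$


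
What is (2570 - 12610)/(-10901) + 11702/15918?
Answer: 143690111/86761059 ≈ 1.6562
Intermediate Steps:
(2570 - 12610)/(-10901) + 11702/15918 = -10040*(-1/10901) + 11702*(1/15918) = 10040/10901 + 5851/7959 = 143690111/86761059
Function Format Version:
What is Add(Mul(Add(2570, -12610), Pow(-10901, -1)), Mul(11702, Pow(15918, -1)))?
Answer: Rational(143690111, 86761059) ≈ 1.6562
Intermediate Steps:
Add(Mul(Add(2570, -12610), Pow(-10901, -1)), Mul(11702, Pow(15918, -1))) = Add(Mul(-10040, Rational(-1, 10901)), Mul(11702, Rational(1, 15918))) = Add(Rational(10040, 10901), Rational(5851, 7959)) = Rational(143690111, 86761059)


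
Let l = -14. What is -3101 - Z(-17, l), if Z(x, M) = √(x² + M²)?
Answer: -3101 - √485 ≈ -3123.0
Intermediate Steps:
Z(x, M) = √(M² + x²)
-3101 - Z(-17, l) = -3101 - √((-14)² + (-17)²) = -3101 - √(196 + 289) = -3101 - √485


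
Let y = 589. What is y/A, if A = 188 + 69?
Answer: 589/257 ≈ 2.2918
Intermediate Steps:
A = 257
y/A = 589/257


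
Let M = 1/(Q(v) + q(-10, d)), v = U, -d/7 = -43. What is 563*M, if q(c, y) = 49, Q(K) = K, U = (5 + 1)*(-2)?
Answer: 563/37 ≈ 15.216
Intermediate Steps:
d = 301 (d = -7*(-43) = 301)
U = -12 (U = 6*(-2) = -12)
v = -12
M = 1/37 (M = 1/(-12 + 49) = 1/37 ≈ 0.027027)
563*M = 563*(1/37) = 563/37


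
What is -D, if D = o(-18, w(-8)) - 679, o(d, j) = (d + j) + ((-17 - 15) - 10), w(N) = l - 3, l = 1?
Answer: 741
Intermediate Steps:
w(N) = -2 (w(N) = 1 - 3 = -2)
o(d, j) = -42 + d + j (o(d, j) = (d + j) + (-32 - 10) = (d + j) - 42 = -42 + d + j)
D = -741 (D = (-42 - 18 - 2) - 679 = -62 - 679 = -741)
-D = -1*(-741) = 741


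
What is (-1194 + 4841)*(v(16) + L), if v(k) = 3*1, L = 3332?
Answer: 12162745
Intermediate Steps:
v(k) = 3
(-1194 + 4841)*(v(16) + L) = (-1194 + 4841)*(3 + 3332) = 3647*3335 = 12162745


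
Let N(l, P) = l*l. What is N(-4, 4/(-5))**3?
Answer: 4096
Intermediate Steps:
N(l, P) = l**2
N(-4, 4/(-5))**3 = ((-4)**2)**3 = 16**3 = 4096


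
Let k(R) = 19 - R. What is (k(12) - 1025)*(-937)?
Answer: 953866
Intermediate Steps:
(k(12) - 1025)*(-937) = ((19 - 1*12) - 1025)*(-937) = ((19 - 12) - 1025)*(-937) = (7 - 1025)*(-937) = -1018*(-937) = 953866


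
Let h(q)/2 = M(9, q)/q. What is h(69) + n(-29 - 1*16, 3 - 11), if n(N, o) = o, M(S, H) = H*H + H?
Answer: 132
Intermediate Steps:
M(S, H) = H + H² (M(S, H) = H² + H = H + H²)
h(q) = 2 + 2*q (h(q) = 2*((q*(1 + q))/q) = 2*(1 + q) = 2 + 2*q)
h(69) + n(-29 - 1*16, 3 - 11) = (2 + 2*69) + (3 - 11) = (2 + 138) - 8 = 140 - 8 = 132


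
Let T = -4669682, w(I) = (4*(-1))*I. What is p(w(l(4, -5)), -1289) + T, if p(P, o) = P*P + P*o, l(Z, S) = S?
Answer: -4695062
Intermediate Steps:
w(I) = -4*I
p(P, o) = P² + P*o
p(w(l(4, -5)), -1289) + T = (-4*(-5))*(-4*(-5) - 1289) - 4669682 = 20*(20 - 1289) - 4669682 = 20*(-1269) - 4669682 = -25380 - 4669682 = -4695062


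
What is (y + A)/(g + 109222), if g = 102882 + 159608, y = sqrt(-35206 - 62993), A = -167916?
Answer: -13993/30976 + I*sqrt(10911)/123904 ≈ -0.45174 + 0.00084304*I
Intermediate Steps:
y = 3*I*sqrt(10911) (y = sqrt(-98199) = 3*I*sqrt(10911) ≈ 313.37*I)
g = 262490
(y + A)/(g + 109222) = (3*I*sqrt(10911) - 167916)/(262490 + 109222) = (-167916 + 3*I*sqrt(10911))/371712 = (-167916 + 3*I*sqrt(10911))*(1/371712) = -13993/30976 + I*sqrt(10911)/123904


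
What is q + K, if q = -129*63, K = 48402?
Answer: 40275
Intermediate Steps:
q = -8127
q + K = -8127 + 48402 = 40275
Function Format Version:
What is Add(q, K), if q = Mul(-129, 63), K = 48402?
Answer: 40275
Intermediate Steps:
q = -8127
Add(q, K) = Add(-8127, 48402) = 40275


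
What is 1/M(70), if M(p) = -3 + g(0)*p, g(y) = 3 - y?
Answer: 1/207 ≈ 0.0048309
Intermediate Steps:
M(p) = -3 + 3*p (M(p) = -3 + (3 - 1*0)*p = -3 + (3 + 0)*p = -3 + 3*p)
1/M(70) = 1/(-3 + 3*70) = 1/(-3 + 210) = 1/207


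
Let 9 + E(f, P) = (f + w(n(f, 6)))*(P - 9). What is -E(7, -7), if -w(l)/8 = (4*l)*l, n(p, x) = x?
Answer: -18311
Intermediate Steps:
w(l) = -32*l² (w(l) = -8*4*l*l = -32*l²)
E(f, P) = -9 + (-1152 + f)*(-9 + P) (E(f, P) = -9 + (f - 32*6²)*(P - 9) = -9 + (f - 32*36)*(-9 + P) = -9 + (f - 1152)*(-9 + P) = -9 + (-1152 + f)*(-9 + P))
-E(7, -7) = -(10359 - 1152*(-7) - 9*7 - 7*7) = -(10359 + 8064 - 63 - 49) = -1*18311 = -18311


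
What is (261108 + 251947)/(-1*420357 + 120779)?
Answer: -513055/299578 ≈ -1.7126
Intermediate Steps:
(261108 + 251947)/(-1*420357 + 120779) = 513055/(-420357 + 120779) = 513055/(-299578) = 513055*(-1/299578) = -513055/299578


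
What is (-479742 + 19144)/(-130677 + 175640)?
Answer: -460598/44963 ≈ -10.244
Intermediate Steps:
(-479742 + 19144)/(-130677 + 175640) = -460598/44963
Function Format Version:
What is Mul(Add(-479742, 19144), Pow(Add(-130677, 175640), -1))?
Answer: Rational(-460598, 44963) ≈ -10.244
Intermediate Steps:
Mul(Add(-479742, 19144), Pow(Add(-130677, 175640), -1)) = Mul(-460598, Pow(44963, -1)) = Mul(-460598, Rational(1, 44963)) = Rational(-460598, 44963)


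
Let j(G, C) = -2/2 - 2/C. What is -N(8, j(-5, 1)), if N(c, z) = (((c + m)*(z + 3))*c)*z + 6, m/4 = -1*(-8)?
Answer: -6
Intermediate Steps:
m = 32 (m = 4*(-1*(-8)) = 4*8 = 32)
j(G, C) = -1 - 2/C (j(G, C) = -2*1/2 - 2/C = -1 - 2/C)
N(c, z) = 6 + c*z*(3 + z)*(32 + c) (N(c, z) = (((c + 32)*(z + 3))*c)*z + 6 = (((32 + c)*(3 + z))*c)*z + 6 = (((3 + z)*(32 + c))*c)*z + 6 = (c*(3 + z)*(32 + c))*z + 6 = c*z*(3 + z)*(32 + c) + 6 = 6 + c*z*(3 + z)*(32 + c))
-N(8, j(-5, 1)) = -(6 + 8**2*((-2 - 1*1)/1)**2 + 3*((-2 - 1*1)/1)*8**2 + 32*8*((-2 - 1*1)/1)**2 + 96*8*((-2 - 1*1)/1)) = -(6 + 64*(1*(-2 - 1))**2 + 3*(1*(-2 - 1))*64 + 32*8*(1*(-2 - 1))**2 + 96*8*(1*(-2 - 1))) = -(6 + 64*(1*(-3))**2 + 3*(1*(-3))*64 + 32*8*(1*(-3))**2 + 96*8*(1*(-3))) = -(6 + 64*(-3)**2 + 3*(-3)*64 + 32*8*(-3)**2 + 96*8*(-3)) = -(6 + 64*9 - 576 + 32*8*9 - 2304) = -(6 + 576 - 576 + 2304 - 2304) = -1*6 = -6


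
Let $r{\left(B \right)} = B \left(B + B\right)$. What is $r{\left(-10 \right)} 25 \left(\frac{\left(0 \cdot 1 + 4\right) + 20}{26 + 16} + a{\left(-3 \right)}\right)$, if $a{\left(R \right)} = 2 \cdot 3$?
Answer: $\frac{230000}{7} \approx 32857.0$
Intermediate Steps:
$a{\left(R \right)} = 6$
$r{\left(B \right)} = 2 B^{2}$ ($r{\left(B \right)} = B 2 B = 2 B^{2}$)
$r{\left(-10 \right)} 25 \left(\frac{\left(0 \cdot 1 + 4\right) + 20}{26 + 16} + a{\left(-3 \right)}\right) = 2 \left(-10\right)^{2} \cdot 25 \left(\frac{\left(0 \cdot 1 + 4\right) + 20}{26 + 16} + 6\right) = 2 \cdot 100 \cdot 25 \left(\frac{\left(0 + 4\right) + 20}{42} + 6\right) = 200 \cdot 25 \left(\left(4 + 20\right) \frac{1}{42} + 6\right) = 5000 \left(24 \cdot \frac{1}{42} + 6\right) = 5000 \left(\frac{4}{7} + 6\right) = 5000 \cdot \frac{46}{7} = \frac{230000}{7}$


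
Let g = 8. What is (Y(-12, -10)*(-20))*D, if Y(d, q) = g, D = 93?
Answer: -14880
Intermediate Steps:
Y(d, q) = 8
(Y(-12, -10)*(-20))*D = (8*(-20))*93 = -160*93 = -14880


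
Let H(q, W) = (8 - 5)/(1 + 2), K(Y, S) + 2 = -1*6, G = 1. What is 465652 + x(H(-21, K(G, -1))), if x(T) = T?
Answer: 465653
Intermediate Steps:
K(Y, S) = -8 (K(Y, S) = -2 - 1*6 = -2 - 6 = -8)
H(q, W) = 1 (H(q, W) = 3/3 = 3*(⅓) = 1)
465652 + x(H(-21, K(G, -1))) = 465652 + 1 = 465653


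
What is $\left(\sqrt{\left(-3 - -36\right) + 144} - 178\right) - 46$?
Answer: $-224 + \sqrt{177} \approx -210.7$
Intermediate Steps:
$\left(\sqrt{\left(-3 - -36\right) + 144} - 178\right) - 46 = \left(\sqrt{\left(-3 + 36\right) + 144} - 178\right) - 46 = \left(\sqrt{33 + 144} - 178\right) - 46 = \left(\sqrt{177} - 178\right) - 46 = \left(-178 + \sqrt{177}\right) - 46 = -224 + \sqrt{177}$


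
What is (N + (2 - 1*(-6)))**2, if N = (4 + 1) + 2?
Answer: 225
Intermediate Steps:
N = 7 (N = 5 + 2 = 7)
(N + (2 - 1*(-6)))**2 = (7 + (2 - 1*(-6)))**2 = (7 + (2 + 6))**2 = (7 + 8)**2 = 15**2 = 225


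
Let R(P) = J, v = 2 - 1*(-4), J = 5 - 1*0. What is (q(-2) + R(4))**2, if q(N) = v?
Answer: 121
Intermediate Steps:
J = 5 (J = 5 + 0 = 5)
v = 6 (v = 2 + 4 = 6)
q(N) = 6
R(P) = 5
(q(-2) + R(4))**2 = (6 + 5)**2 = 11**2 = 121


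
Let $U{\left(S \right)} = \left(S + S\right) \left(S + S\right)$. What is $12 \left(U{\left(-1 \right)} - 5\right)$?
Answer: $-12$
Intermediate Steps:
$U{\left(S \right)} = 4 S^{2}$ ($U{\left(S \right)} = 2 S 2 S = 4 S^{2}$)
$12 \left(U{\left(-1 \right)} - 5\right) = 12 \left(4 \left(-1\right)^{2} - 5\right) = 12 \left(4 \cdot 1 - 5\right) = 12 \left(4 - 5\right) = 12 \left(-1\right) = -12$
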